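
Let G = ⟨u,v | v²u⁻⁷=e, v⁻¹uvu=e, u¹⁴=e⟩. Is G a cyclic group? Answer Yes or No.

Every cyclic group is abelian. But u·v = uv while v·u = u⁶v⁻¹, so u·v ≠ v·u and G is not abelian. Hence G is not cyclic.

Answer: No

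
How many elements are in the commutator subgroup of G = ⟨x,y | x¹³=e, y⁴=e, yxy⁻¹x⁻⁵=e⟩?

G' = [G, G] is generated by all commutators. The generator-pair commutators are: [x, y] = x⁹.
The subgroup they normally generate is {e, x, x², x³, x⁴, x⁵, x⁶, x⁷, x⁸, x⁹, x¹⁰, x¹¹, x¹²}, of order 13.
Check: |G/G'| = 52/13 = 4 is the order of the abelianisation.

Answer: 13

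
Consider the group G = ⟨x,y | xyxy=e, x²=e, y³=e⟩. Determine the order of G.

Enumerate words in the generators, reducing via the relations: the distinct elements are
  {e, x, y, xy, y², xy²}.
No further products give new elements, so |G| = 6.

Answer: 6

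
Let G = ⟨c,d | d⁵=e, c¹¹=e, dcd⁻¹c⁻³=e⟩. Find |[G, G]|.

G' = [G, G] is generated by all commutators. The generator-pair commutators are: [c, d] = c⁹.
The subgroup they normally generate is {e, c, c², c³, c⁴, c⁵, c⁶, c⁷, c⁸, c⁹, c¹⁰}, of order 11.
Check: |G/G'| = 55/11 = 5 is the order of the abelianisation.

Answer: 11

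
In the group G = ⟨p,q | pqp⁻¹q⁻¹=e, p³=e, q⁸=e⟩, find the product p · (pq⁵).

Compute p · (pq⁵) by multiplying left to right and reducing via the relations at each step:
  p · p = p²
  (p²) · q⁵ = p²q⁵

Answer: p²q⁵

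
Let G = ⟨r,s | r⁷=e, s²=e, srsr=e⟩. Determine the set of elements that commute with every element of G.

An element z ∈ Z(G) iff z commutes with every generator.
For example e is central: e·r = r = r·e; e·s = s = s·e.
Whereas r ∉ Z(G) since r·s = rs ≠ r⁶s = s·r.
Checking each of the 14 elements this way gives Z(G) = {e}, of order 1.

Answer: {e}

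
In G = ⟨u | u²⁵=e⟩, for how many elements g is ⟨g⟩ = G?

G is cyclic of order 25. An element generates G iff its order is 25, and a cyclic group of order 25 has exactly φ(25) = 20 such elements.

Answer: 20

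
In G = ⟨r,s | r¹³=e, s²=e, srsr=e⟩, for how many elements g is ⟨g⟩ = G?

⟨g⟩ = G would require ord(g) = |G| = 26, but the maximum element order in G is 13 < 26. So G is not cyclic and no single element generates it: the count is 0.

Answer: 0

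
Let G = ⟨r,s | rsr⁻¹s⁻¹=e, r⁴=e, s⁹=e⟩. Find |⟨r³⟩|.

|⟨r³⟩| equals the order of r³. Compute successive powers until reaching e:
  (r³)¹ = r³, (r³)² = r², (r³)³ = r, (r³)⁴ = e.
The smallest positive k with (r³)ᵏ = e is 4, so |⟨r³⟩| = 4.

Answer: 4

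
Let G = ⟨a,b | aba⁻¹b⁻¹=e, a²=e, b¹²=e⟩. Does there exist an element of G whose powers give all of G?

|G| = 24, but the maximum element order in G is 12 < 24. No single element generates all of G, so G is not cyclic.

Answer: No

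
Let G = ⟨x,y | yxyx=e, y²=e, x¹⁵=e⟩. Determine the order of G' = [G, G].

G' = [G, G] is generated by all commutators. The generator-pair commutators are: [x, y] = x².
The subgroup they normally generate is {e, x, x², x³, x⁴, x⁵, x⁶, x⁷, x⁸, x⁹, x¹⁰, x¹¹, x¹², x¹³, x¹⁴}, of order 15.
Check: |G/G'| = 30/15 = 2 is the order of the abelianisation.

Answer: 15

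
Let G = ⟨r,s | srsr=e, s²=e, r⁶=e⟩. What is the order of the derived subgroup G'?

G' = [G, G] is generated by all commutators. The generator-pair commutators are: [r, s] = r².
The subgroup they normally generate is {e, r², r⁴}, of order 3.
Check: |G/G'| = 12/3 = 4 is the order of the abelianisation.

Answer: 3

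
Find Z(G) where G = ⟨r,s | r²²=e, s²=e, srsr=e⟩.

An element z ∈ Z(G) iff z commutes with every generator.
For example r¹¹ is central: (r¹¹)·r = r¹² = r·(r¹¹); (r¹¹)·s = r¹¹s = s·(r¹¹).
Whereas r ∉ Z(G) since r·s = rs ≠ r²¹s = s·r.
Checking each of the 44 elements this way gives Z(G) = {e, r¹¹}, of order 2.

Answer: {e, r¹¹}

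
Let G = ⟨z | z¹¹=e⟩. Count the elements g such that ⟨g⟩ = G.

G is cyclic of order 11. An element generates G iff its order is 11, and a cyclic group of order 11 has exactly φ(11) = 10 such elements.

Answer: 10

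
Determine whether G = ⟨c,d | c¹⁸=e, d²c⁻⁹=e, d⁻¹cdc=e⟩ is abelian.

c·d = cd but d·c = c⁸d⁻¹, so c·d ≠ d·c and G is not abelian.

Answer: No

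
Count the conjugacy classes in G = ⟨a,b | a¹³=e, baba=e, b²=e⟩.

The conjugacy classes (representative and size) are:
  [e] (size 1), [a¹²] (size 2), [a¹¹] (size 2), [a³] (size 2), [a⁴] (size 2), [a⁸] (size 2), [a⁶] (size 2), [b] (size 13).
Class equation: 1 + 2 + 2 + 2 + 2 + 2 + 2 + 13 = 26 = |G|. So G has 8 conjugacy classes.

Answer: 8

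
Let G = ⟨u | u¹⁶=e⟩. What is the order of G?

G is generated by a single element, so G is cyclic. The relator gives u¹⁶ = e and no smaller power is forced to be e, so the 16 powers {e, u, u², u³, u⁴, u⁵, u⁶, u⁷, u⁸, u⁹, u¹², u¹³, u¹¹, u¹⁰, u¹⁴, u¹⁵} are distinct. Hence |G| = 16.

Answer: 16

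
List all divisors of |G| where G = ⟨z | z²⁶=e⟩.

|G| = 26 = 2 · 13. By Lagrange's theorem the order of any subgroup divides 26; the divisors of 26 are 1, 2, 13, 26.

Answer: 1, 2, 13, 26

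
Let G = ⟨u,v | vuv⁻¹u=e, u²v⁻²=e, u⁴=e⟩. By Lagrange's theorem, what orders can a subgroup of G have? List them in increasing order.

|G| = 8 = 2³. By Lagrange's theorem the order of any subgroup divides 8; the divisors of 8 are 1, 2, 4, 8.

Answer: 1, 2, 4, 8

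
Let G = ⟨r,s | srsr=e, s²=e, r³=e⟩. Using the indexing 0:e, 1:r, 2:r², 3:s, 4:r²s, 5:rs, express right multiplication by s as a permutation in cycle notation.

(0 3)(1 5)(2 4)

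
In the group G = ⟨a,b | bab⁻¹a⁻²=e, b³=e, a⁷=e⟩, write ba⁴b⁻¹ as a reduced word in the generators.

Multiply left to right, reducing at each step:
  b · a⁴ = ab
  (ab) · b⁻¹ = a

Answer: a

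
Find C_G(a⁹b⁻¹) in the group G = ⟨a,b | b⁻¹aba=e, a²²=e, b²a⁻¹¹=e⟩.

⟨a⁹b⁻¹⟩ ⊆ C_G(a⁹b⁻¹) since powers of a⁹b⁻¹ commute with a⁹b⁻¹; so |C_G(a⁹b⁻¹)| ≥ |⟨a⁹b⁻¹⟩| = 4.
By orbit–stabilizer, |C_G(a⁹b⁻¹)| = |G| / |conj. class of a⁹b⁻¹| = 44 / 11 = 4.
The 4 elements commuting with a⁹b⁻¹ are {e, a¹¹, a⁹b, a⁹b⁻¹}.

Answer: {e, a¹¹, a⁹b, a⁹b⁻¹}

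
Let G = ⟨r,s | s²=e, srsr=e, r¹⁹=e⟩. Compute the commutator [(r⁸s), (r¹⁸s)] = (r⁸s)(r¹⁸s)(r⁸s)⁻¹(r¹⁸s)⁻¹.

[(r⁸s), (r¹⁸s)] = (r⁸s)·(r¹⁸s)·(r⁸s)⁻¹·(r¹⁸s)⁻¹.
  (r⁸s) · (r¹⁸s) = r⁹
  (r⁹) · (r⁸s) = r¹⁷s
  (r¹⁷s) · (r¹⁸s) = r¹⁸

Answer: r¹⁸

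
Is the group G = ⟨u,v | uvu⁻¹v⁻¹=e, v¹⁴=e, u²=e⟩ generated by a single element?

|G| = 28, but the maximum element order in G is 14 < 28. No single element generates all of G, so G is not cyclic.

Answer: No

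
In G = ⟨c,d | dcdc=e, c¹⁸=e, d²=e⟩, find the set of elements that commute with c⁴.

⟨c⁴⟩ ⊆ C_G(c⁴) since powers of c⁴ commute with c⁴; so |C_G(c⁴)| ≥ |⟨c⁴⟩| = 9.
By orbit–stabilizer, |C_G(c⁴)| = |G| / |conj. class of c⁴| = 36 / 2 = 18.
The 18 elements commuting with c⁴ are {e, c, c², c³, c⁴, c⁵, c⁶, c⁷, c⁸, c⁹, c¹⁰, c¹¹, c¹², c¹³, c¹⁴, c¹⁵, c¹⁶, c¹⁷}.

Answer: {e, c, c², c³, c⁴, c⁵, c⁶, c⁷, c⁸, c⁹, c¹⁰, c¹¹, c¹², c¹³, c¹⁴, c¹⁵, c¹⁶, c¹⁷}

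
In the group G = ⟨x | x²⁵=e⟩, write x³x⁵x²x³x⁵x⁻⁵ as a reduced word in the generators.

Multiply left to right, reducing at each step:
  (x³) · x⁵ = x⁸
  (x⁸) · x² = x¹⁰
  (x¹⁰) · x³ = x¹³
  (x¹³) · x⁵ = x¹⁸
  (x¹⁸) · x⁻⁵ = x¹³

Answer: x¹³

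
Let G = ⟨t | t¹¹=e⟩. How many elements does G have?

G is generated by a single element, so G is cyclic. The relator gives t¹¹ = e and no smaller power is forced to be e, so the 11 powers {e, t, t², t³, t⁴, t⁵, t⁶, t⁷, t⁸, t⁹, t¹⁰} are distinct. Hence |G| = 11.

Answer: 11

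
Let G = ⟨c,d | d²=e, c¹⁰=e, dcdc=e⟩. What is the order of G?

Enumerate words in the generators, reducing via the relations: the distinct elements are
  {c, d, e, cd, c², c³, c⁴, c⁵, c⁶, c⁷, c⁸, c⁹, c²d, c³d, c⁴d, c⁵d, c⁶d, c⁷d, c⁸d, c⁹d}.
No further products give new elements, so |G| = 20.

Answer: 20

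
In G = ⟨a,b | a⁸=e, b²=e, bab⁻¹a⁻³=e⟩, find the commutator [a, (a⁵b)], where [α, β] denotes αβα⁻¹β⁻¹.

[a, (a⁵b)] = a·(a⁵b)·a⁻¹·(a⁵b)⁻¹.
  a · (a⁵b) = a⁶b
  (a⁶b) · (a⁷) = a³b
  (a³b) · (ab) = a⁶

Answer: a⁶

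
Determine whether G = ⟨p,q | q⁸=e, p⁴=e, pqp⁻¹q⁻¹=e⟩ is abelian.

Each pair of generators commutes: p·q = pq = q·p. Since the generators pairwise commute, every element of G commutes with every other, so G is abelian.

Answer: Yes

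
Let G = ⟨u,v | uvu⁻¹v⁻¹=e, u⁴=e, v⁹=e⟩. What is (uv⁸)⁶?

Compute successive powers of (uv⁸), reducing at each step:
  (uv⁸)²: (uv⁸) · u = u²v⁸;   (u²v⁸) · v⁸ = u²v⁷
  (uv⁸)³: (u²v⁷) · u = u³v⁷;   (u³v⁷) · v⁸ = u³v⁶
  (uv⁸)⁴: (u³v⁶) · u = v⁶;   (v⁶) · v⁸ = v⁵
  (uv⁸)⁵: (v⁵) · u = uv⁵;   (uv⁵) · v⁸ = uv⁴
  (uv⁸)⁶: (uv⁴) · u = u²v⁴;   (u²v⁴) · v⁸ = u²v³

Answer: u²v³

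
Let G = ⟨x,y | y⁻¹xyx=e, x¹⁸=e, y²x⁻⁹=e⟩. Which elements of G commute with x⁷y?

⟨x⁷y⟩ ⊆ C_G(x⁷y) since powers of x⁷y commute with x⁷y; so |C_G(x⁷y)| ≥ |⟨x⁷y⟩| = 4.
By orbit–stabilizer, |C_G(x⁷y)| = |G| / |conj. class of x⁷y| = 36 / 9 = 4.
The 4 elements commuting with x⁷y are {e, x⁹, x⁷y, x⁷y⁻¹}.

Answer: {e, x⁹, x⁷y, x⁷y⁻¹}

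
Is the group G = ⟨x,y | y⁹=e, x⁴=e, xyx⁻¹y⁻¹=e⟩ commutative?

Each pair of generators commutes: x·y = xy = y·x. Since the generators pairwise commute, every element of G commutes with every other, so G is abelian.

Answer: Yes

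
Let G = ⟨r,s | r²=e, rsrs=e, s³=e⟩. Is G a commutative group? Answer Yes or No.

r·s = rs but s·r = rs², so r·s ≠ s·r and G is not abelian.

Answer: No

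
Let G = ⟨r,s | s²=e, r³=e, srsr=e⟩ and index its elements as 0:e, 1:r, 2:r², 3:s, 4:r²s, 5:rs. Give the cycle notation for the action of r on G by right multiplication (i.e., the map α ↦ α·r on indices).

(0 1 2)(3 4 5)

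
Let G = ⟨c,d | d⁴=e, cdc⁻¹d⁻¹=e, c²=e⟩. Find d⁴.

Compute successive powers of d, reducing at each step:
  d²: d · d = d²
  d³: (d²) · d = d³
  d⁴: (d³) · d = e

Answer: e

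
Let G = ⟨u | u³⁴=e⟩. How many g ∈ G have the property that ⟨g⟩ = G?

G is cyclic of order 34. An element generates G iff its order is 34, and a cyclic group of order 34 has exactly φ(34) = 16 such elements.

Answer: 16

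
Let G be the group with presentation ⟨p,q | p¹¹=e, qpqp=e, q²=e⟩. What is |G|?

Enumerate words in the generators, reducing via the relations: the distinct elements are
  {e, p, q, pq, p², p³, p⁴, p⁵, p⁶, p⁷, p⁸, p⁹, p²q, p³q, p¹⁰, p⁴q, p⁵q, p⁶q, p⁷q, p⁸q, p⁹q, p¹⁰q}.
No further products give new elements, so |G| = 22.

Answer: 22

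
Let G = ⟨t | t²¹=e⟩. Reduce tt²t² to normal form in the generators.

Multiply left to right, reducing at each step:
  t · t² = t³
  (t³) · t² = t⁵

Answer: t⁵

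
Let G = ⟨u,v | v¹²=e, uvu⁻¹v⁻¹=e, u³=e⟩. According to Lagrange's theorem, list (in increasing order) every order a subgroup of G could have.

|G| = 36 = 2² · 3². By Lagrange's theorem the order of any subgroup divides 36; the divisors of 36 are 1, 2, 3, 4, 6, 9, 12, 18, 36.

Answer: 1, 2, 3, 4, 6, 9, 12, 18, 36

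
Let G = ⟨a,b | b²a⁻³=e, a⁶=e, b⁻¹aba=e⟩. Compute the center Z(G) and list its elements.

An element z ∈ Z(G) iff z commutes with every generator.
For example a³ is central: (a³)·a = a⁴ = a·(a³); (a³)·b = b⁻¹ = b·(a³).
Whereas a ∉ Z(G) since a·b = ab ≠ a²b⁻¹ = b·a.
Checking each of the 12 elements this way gives Z(G) = {e, a³}, of order 2.

Answer: {e, a³}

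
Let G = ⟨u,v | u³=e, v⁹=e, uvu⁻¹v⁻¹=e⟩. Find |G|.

Enumerate words in the generators, reducing via the relations: the distinct elements are
  {e, u, v, uv, u², v², v³, v⁴, v⁵, v⁶, v⁷, v⁸, uv², uv³, uv⁴, uv⁵, uv⁶, uv⁷, uv⁸, u²v, u²v², u²v³, u²v⁴, u²v⁵, u²v⁶, u²v⁷, u²v⁸}.
No further products give new elements, so |G| = 27.

Answer: 27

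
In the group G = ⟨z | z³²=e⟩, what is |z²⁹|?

Compute successive powers until reaching e:
  (z²⁹)¹ = z²⁹, (z²⁹)² = z²⁶, (z²⁹)³ = z²³, (z²⁹)⁴ = z²⁰, (z²⁹)⁵ = z¹⁷, (z²⁹)⁶ = z¹⁴, (z²⁹)⁷ = z¹¹, (z²⁹)⁸ = z⁸, (z²⁹)⁹ = z⁵, (z²⁹)¹⁰ = z², (z²⁹)¹¹ = z³¹, (z²⁹)¹² = z²⁸, (z²⁹)¹³ = z²⁵, (z²⁹)¹⁴ = z²², (z²⁹)¹⁵ = z¹⁹, (z²⁹)¹⁶ = z¹⁶, (z²⁹)¹⁷ = z¹³, (z²⁹)¹⁸ = z¹⁰, (z²⁹)¹⁹ = z⁷, (z²⁹)²⁰ = z⁴, (z²⁹)²¹ = z, (z²⁹)²² = z³⁰, (z²⁹)²³ = z²⁷, (z²⁹)²⁴ = z²⁴, (z²⁹)²⁵ = z²¹, (z²⁹)²⁶ = z¹⁸, (z²⁹)²⁷ = z¹⁵, (z²⁹)²⁸ = z¹², (z²⁹)²⁹ = z⁹, (z²⁹)³⁰ = z⁶, (z²⁹)³¹ = z³, (z²⁹)³² = e.
The smallest positive k with (z²⁹)ᵏ = e is 32.

Answer: 32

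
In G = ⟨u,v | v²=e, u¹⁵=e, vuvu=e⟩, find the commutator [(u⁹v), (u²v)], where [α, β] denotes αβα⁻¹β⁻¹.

[(u⁹v), (u²v)] = (u⁹v)·(u²v)·(u⁹v)⁻¹·(u²v)⁻¹.
  (u⁹v) · (u²v) = u⁷
  (u⁷) · (u⁹v) = uv
  (uv) · (u²v) = u¹⁴

Answer: u¹⁴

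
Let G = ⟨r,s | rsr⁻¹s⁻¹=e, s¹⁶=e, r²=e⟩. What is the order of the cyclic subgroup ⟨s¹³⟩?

|⟨s¹³⟩| equals the order of s¹³. Compute successive powers until reaching e:
  (s¹³)¹ = s¹³, (s¹³)² = s¹⁰, (s¹³)³ = s⁷, (s¹³)⁴ = s⁴, (s¹³)⁵ = s, (s¹³)⁶ = s¹⁴, (s¹³)⁷ = s¹¹, (s¹³)⁸ = s⁸, (s¹³)⁹ = s⁵, (s¹³)¹⁰ = s², (s¹³)¹¹ = s¹⁵, (s¹³)¹² = s¹², (s¹³)¹³ = s⁹, (s¹³)¹⁴ = s⁶, (s¹³)¹⁵ = s³, (s¹³)¹⁶ = e.
The smallest positive k with (s¹³)ᵏ = e is 16, so |⟨s¹³⟩| = 16.

Answer: 16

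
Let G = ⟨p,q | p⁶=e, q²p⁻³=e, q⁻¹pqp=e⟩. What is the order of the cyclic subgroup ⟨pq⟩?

|⟨pq⟩| equals the order of pq. Compute successive powers until reaching e:
  (pq)¹ = pq, (pq)² = p³, (pq)³ = pq⁻¹, (pq)⁴ = e.
The smallest positive k with (pq)ᵏ = e is 4, so |⟨pq⟩| = 4.

Answer: 4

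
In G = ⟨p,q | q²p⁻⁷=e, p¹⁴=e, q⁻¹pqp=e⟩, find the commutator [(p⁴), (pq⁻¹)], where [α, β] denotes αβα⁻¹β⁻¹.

[(p⁴), (pq⁻¹)] = (p⁴)·(pq⁻¹)·(p⁴)⁻¹·(pq⁻¹)⁻¹.
  (p⁴) · (pq⁻¹) = p⁵q⁻¹
  (p⁵q⁻¹) · (p¹⁰) = p²q
  (p²q) · (pq) = p⁸

Answer: p⁸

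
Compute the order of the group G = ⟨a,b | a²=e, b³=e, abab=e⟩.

Enumerate words in the generators, reducing via the relations: the distinct elements are
  {a, b, e, ab, b², ab²}.
No further products give new elements, so |G| = 6.

Answer: 6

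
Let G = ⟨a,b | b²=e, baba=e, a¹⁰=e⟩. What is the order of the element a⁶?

Compute successive powers until reaching e:
  (a⁶)¹ = a⁶, (a⁶)² = a², (a⁶)³ = a⁸, (a⁶)⁴ = a⁴, (a⁶)⁵ = e.
The smallest positive k with (a⁶)ᵏ = e is 5.

Answer: 5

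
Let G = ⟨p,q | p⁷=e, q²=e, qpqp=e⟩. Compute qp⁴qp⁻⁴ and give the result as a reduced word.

Multiply left to right, reducing at each step:
  q · p⁴ = p³q
  (p³q) · q = p³
  (p³) · p⁻⁴ = p⁶

Answer: p⁶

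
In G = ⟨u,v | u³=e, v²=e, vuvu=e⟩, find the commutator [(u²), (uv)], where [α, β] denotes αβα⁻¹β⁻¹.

[(u²), (uv)] = (u²)·(uv)·(u²)⁻¹·(uv)⁻¹.
  (u²) · (uv) = v
  v · u = u²v
  (u²v) · (uv) = u

Answer: u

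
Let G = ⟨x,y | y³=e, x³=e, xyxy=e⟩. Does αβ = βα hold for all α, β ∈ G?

x·y = xy but y·x = x²y², so x·y ≠ y·x and G is not abelian.

Answer: No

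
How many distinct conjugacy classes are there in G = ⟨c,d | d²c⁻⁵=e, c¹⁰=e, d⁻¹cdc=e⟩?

The conjugacy classes (representative and size) are:
  [e] (size 1), [c] (size 2), [c⁸] (size 2), [c⁷] (size 2), [c⁴] (size 2), [c⁵] (size 1), [c⁴d] (size 5), [c²d⁻¹] (size 5).
Class equation: 1 + 2 + 2 + 2 + 2 + 1 + 5 + 5 = 20 = |G|. So G has 8 conjugacy classes.

Answer: 8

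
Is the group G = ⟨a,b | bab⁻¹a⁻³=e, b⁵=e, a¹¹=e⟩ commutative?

a·b = ab but b·a = a³b, so a·b ≠ b·a and G is not abelian.

Answer: No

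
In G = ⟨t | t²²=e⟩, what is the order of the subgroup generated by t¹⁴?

|⟨t¹⁴⟩| equals the order of t¹⁴. Compute successive powers until reaching e:
  (t¹⁴)¹ = t¹⁴, (t¹⁴)² = t⁶, (t¹⁴)³ = t²⁰, (t¹⁴)⁴ = t¹², (t¹⁴)⁵ = t⁴, (t¹⁴)⁶ = t¹⁸, (t¹⁴)⁷ = t¹⁰, (t¹⁴)⁸ = t², (t¹⁴)⁹ = t¹⁶, (t¹⁴)¹⁰ = t⁸, (t¹⁴)¹¹ = e.
The smallest positive k with (t¹⁴)ᵏ = e is 11, so |⟨t¹⁴⟩| = 11.

Answer: 11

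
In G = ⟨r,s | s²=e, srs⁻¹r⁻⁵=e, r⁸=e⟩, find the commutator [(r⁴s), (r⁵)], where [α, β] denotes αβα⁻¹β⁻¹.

[(r⁴s), (r⁵)] = (r⁴s)·(r⁵)·(r⁴s)⁻¹·(r⁵)⁻¹.
  (r⁴s) · (r⁵) = r⁵s
  (r⁵s) · (r⁴s) = r
  r · (r³) = r⁴

Answer: r⁴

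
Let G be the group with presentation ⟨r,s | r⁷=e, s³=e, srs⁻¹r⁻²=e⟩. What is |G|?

Enumerate words in the generators, reducing via the relations: the distinct elements are
  {e, r, s, rs, r², r³, r⁴, r⁵, r⁶, s², rs², r²s, r³s, r⁴s, r⁵s, r⁶s, r²s², r³s², r⁴s², r⁵s², r⁶s²}.
No further products give new elements, so |G| = 21.

Answer: 21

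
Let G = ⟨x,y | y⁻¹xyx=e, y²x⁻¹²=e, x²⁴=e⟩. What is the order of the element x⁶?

Compute successive powers until reaching e:
  (x⁶)¹ = x⁶, (x⁶)² = x¹², (x⁶)³ = x¹⁸, (x⁶)⁴ = e.
The smallest positive k with (x⁶)ᵏ = e is 4.

Answer: 4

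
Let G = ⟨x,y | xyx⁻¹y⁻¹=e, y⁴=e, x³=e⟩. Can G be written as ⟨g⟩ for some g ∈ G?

|G| = 12. The element xy has order 12 (its powers give 12 distinct elements), so ⟨xy⟩ = G and G is cyclic.

Answer: Yes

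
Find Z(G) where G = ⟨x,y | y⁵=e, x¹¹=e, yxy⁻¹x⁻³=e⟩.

An element z ∈ Z(G) iff z commutes with every generator.
For example e is central: e·x = x = x·e; e·y = y = y·e.
Whereas x ∉ Z(G) since x·y = xy ≠ x³y = y·x.
Checking each of the 55 elements this way gives Z(G) = {e}, of order 1.

Answer: {e}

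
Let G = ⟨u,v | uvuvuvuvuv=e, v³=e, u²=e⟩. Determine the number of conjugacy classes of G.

The conjugacy classes (representative and size) are:
  [e] (size 1), [uvuv²uvuv²u] (size 15), [vuvuv²u] (size 20), [uv²uv²u] (size 12), [v²uvuv²] (size 12).
Class equation: 1 + 15 + 20 + 12 + 12 = 60 = |G|. So G has 5 conjugacy classes.

Answer: 5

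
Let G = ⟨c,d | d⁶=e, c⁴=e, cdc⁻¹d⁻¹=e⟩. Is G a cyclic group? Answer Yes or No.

|G| = 24, but the maximum element order in G is 12 < 24. No single element generates all of G, so G is not cyclic.

Answer: No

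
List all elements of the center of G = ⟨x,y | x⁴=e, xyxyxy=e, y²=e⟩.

An element z ∈ Z(G) iff z commutes with every generator.
For example e is central: e·x = x = x·e; e·y = y = y·e.
Whereas x ∉ Z(G) since x·y = xy ≠ yx = y·x.
Checking each of the 24 elements this way gives Z(G) = {e}, of order 1.

Answer: {e}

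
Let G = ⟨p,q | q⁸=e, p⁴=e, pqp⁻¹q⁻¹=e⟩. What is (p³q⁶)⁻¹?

The order of (p³q⁶) is 4 (smallest k with (p³q⁶)ᵏ = e), so (p³q⁶)⁻¹ = (p³q⁶)³ = pq².
Check: (p³q⁶) · (pq²) → (p³q⁶) · p = q⁶;   (q⁶) · q² = e, giving e as required.

Answer: pq²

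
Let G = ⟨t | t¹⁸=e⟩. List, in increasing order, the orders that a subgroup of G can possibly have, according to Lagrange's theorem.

|G| = 18 = 2 · 3². By Lagrange's theorem the order of any subgroup divides 18; the divisors of 18 are 1, 2, 3, 6, 9, 18.

Answer: 1, 2, 3, 6, 9, 18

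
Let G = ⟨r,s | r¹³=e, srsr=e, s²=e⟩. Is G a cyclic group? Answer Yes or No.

Every cyclic group is abelian. But r·s = rs while s·r = r¹²s, so r·s ≠ s·r and G is not abelian. Hence G is not cyclic.

Answer: No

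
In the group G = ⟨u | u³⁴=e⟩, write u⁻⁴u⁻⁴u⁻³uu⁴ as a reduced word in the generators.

Multiply left to right, reducing at each step:
  (u³⁰) · u⁻⁴ = u²⁶
  (u²⁶) · u⁻³ = u²³
  (u²³) · u = u²⁴
  (u²⁴) · u⁴ = u²⁸

Answer: u²⁸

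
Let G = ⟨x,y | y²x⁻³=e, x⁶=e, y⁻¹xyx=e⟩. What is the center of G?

An element z ∈ Z(G) iff z commutes with every generator.
For example x³ is central: (x³)·x = x⁴ = x·(x³); (x³)·y = y⁻¹ = y·(x³).
Whereas x ∉ Z(G) since x·y = xy ≠ x²y⁻¹ = y·x.
Checking each of the 12 elements this way gives Z(G) = {e, x³}, of order 2.

Answer: {e, x³}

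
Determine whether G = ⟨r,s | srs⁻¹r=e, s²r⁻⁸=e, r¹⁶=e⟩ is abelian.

r·s = rs but s·r = r⁷s⁻¹, so r·s ≠ s·r and G is not abelian.

Answer: No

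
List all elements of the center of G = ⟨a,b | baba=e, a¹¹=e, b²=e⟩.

An element z ∈ Z(G) iff z commutes with every generator.
For example e is central: e·a = a = a·e; e·b = b = b·e.
Whereas a ∉ Z(G) since a·b = ab ≠ a¹⁰b = b·a.
Checking each of the 22 elements this way gives Z(G) = {e}, of order 1.

Answer: {e}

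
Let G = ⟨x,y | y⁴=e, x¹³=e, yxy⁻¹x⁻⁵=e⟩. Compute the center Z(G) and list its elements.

An element z ∈ Z(G) iff z commutes with every generator.
For example e is central: e·x = x = x·e; e·y = y = y·e.
Whereas x ∉ Z(G) since x·y = xy ≠ x⁵y = y·x.
Checking each of the 52 elements this way gives Z(G) = {e}, of order 1.

Answer: {e}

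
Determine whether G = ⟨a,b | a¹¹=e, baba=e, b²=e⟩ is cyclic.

Every cyclic group is abelian. But a·b = ab while b·a = a¹⁰b, so a·b ≠ b·a and G is not abelian. Hence G is not cyclic.

Answer: No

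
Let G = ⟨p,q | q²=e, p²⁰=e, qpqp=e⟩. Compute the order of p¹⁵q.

Compute successive powers until reaching e:
  (p¹⁵q)¹ = p¹⁵q, (p¹⁵q)² = e.
The smallest positive k with (p¹⁵q)ᵏ = e is 2.

Answer: 2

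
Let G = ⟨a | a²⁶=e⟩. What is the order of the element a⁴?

Compute successive powers until reaching e:
  (a⁴)¹ = a⁴, (a⁴)² = a⁸, (a⁴)³ = a¹², (a⁴)⁴ = a¹⁶, (a⁴)⁵ = a²⁰, (a⁴)⁶ = a²⁴, (a⁴)⁷ = a², (a⁴)⁸ = a⁶, (a⁴)⁹ = a¹⁰, (a⁴)¹⁰ = a¹⁴, (a⁴)¹¹ = a¹⁸, (a⁴)¹² = a²², (a⁴)¹³ = e.
The smallest positive k with (a⁴)ᵏ = e is 13.

Answer: 13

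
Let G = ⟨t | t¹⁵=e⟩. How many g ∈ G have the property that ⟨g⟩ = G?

G is cyclic of order 15. An element generates G iff its order is 15, and a cyclic group of order 15 has exactly φ(15) = 8 such elements.

Answer: 8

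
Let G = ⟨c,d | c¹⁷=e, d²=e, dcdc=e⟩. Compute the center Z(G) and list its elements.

An element z ∈ Z(G) iff z commutes with every generator.
For example e is central: e·c = c = c·e; e·d = d = d·e.
Whereas c ∉ Z(G) since c·d = cd ≠ c¹⁶d = d·c.
Checking each of the 34 elements this way gives Z(G) = {e}, of order 1.

Answer: {e}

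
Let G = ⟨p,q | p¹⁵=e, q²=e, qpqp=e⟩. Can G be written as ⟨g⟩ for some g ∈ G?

Every cyclic group is abelian. But p·q = pq while q·p = p¹⁴q, so p·q ≠ q·p and G is not abelian. Hence G is not cyclic.

Answer: No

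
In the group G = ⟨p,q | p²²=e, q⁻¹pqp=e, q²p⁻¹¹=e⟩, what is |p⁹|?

Compute successive powers until reaching e:
  (p⁹)¹ = p⁹, (p⁹)² = p¹⁸, (p⁹)³ = p⁵, (p⁹)⁴ = p¹⁴, (p⁹)⁵ = p, (p⁹)⁶ = p¹⁰, (p⁹)⁷ = p¹⁹, (p⁹)⁸ = p⁶, (p⁹)⁹ = p¹⁵, (p⁹)¹⁰ = p², (p⁹)¹¹ = p¹¹, (p⁹)¹² = p²⁰, (p⁹)¹³ = p⁷, (p⁹)¹⁴ = p¹⁶, (p⁹)¹⁵ = p³, (p⁹)¹⁶ = p¹², (p⁹)¹⁷ = p²¹, (p⁹)¹⁸ = p⁸, (p⁹)¹⁹ = p¹⁷, (p⁹)²⁰ = p⁴, (p⁹)²¹ = p¹³, (p⁹)²² = e.
The smallest positive k with (p⁹)ᵏ = e is 22.

Answer: 22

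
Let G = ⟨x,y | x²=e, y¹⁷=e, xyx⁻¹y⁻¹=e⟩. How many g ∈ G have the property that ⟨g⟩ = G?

G is cyclic of order 34. An element generates G iff its order is 34, and a cyclic group of order 34 has exactly φ(34) = 16 such elements.

Answer: 16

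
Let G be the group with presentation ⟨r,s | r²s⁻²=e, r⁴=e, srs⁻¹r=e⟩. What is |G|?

Enumerate words in the generators, reducing via the relations: the distinct elements are
  {e, r, s, rs, r², r³, s⁻¹, rs⁻¹}.
No further products give new elements, so |G| = 8.

Answer: 8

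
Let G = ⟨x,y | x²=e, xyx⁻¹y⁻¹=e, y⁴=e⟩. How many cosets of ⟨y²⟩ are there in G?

First find ord(y²) by computing successive powers:
  (y²)¹ = y², (y²)² = e.
So |⟨y²⟩| = ord(y²) = 2. With |G| = 8, by Lagrange [G : ⟨y²⟩] = 8/2 = 4.

Answer: 4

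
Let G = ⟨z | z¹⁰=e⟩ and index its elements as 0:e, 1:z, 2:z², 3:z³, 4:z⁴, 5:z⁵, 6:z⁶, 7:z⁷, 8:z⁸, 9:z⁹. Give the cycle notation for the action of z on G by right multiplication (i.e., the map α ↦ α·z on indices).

(0 1 2 3 4 5 6 7 8 9)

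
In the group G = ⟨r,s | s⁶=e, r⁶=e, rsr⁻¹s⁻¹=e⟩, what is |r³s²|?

Compute successive powers until reaching e:
  (r³s²)¹ = r³s², (r³s²)² = s⁴, (r³s²)³ = r³, (r³s²)⁴ = s², (r³s²)⁵ = r³s⁴, (r³s²)⁶ = e.
The smallest positive k with (r³s²)ᵏ = e is 6.

Answer: 6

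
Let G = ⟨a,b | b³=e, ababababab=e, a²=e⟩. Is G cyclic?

Every cyclic group is abelian. But a·b = ab while b·a = ba, so a·b ≠ b·a and G is not abelian. Hence G is not cyclic.

Answer: No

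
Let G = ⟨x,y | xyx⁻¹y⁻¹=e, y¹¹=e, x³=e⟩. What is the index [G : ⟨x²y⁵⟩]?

First find ord(x²y⁵) by computing successive powers:
  (x²y⁵)¹ = x²y⁵, (x²y⁵)² = xy¹⁰, (x²y⁵)³ = y⁴, (x²y⁵)⁴ = x²y⁹, (x²y⁵)⁵ = xy³, (x²y⁵)⁶ = y⁸, (x²y⁵)⁷ = x²y², (x²y⁵)⁸ = xy⁷, (x²y⁵)⁹ = y, (x²y⁵)¹⁰ = x²y⁶, (x²y⁵)¹¹ = x, (x²y⁵)¹² = y⁵, (x²y⁵)¹³ = x²y¹⁰, (x²y⁵)¹⁴ = xy⁴, (x²y⁵)¹⁵ = y⁹, (x²y⁵)¹⁶ = x²y³, (x²y⁵)¹⁷ = xy⁸, (x²y⁵)¹⁸ = y², (x²y⁵)¹⁹ = x²y⁷, (x²y⁵)²⁰ = xy, (x²y⁵)²¹ = y⁶, (x²y⁵)²² = x², (x²y⁵)²³ = xy⁵, (x²y⁵)²⁴ = y¹⁰, (x²y⁵)²⁵ = x²y⁴, (x²y⁵)²⁶ = xy⁹, (x²y⁵)²⁷ = y³, (x²y⁵)²⁸ = x²y⁸, (x²y⁵)²⁹ = xy², (x²y⁵)³⁰ = y⁷, (x²y⁵)³¹ = x²y, (x²y⁵)³² = xy⁶, (x²y⁵)³³ = e.
So |⟨x²y⁵⟩| = ord(x²y⁵) = 33. With |G| = 33, by Lagrange [G : ⟨x²y⁵⟩] = 33/33 = 1.

Answer: 1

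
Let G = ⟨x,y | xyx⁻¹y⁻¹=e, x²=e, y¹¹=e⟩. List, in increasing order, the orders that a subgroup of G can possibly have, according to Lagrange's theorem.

|G| = 22 = 2 · 11. By Lagrange's theorem the order of any subgroup divides 22; the divisors of 22 are 1, 2, 11, 22.

Answer: 1, 2, 11, 22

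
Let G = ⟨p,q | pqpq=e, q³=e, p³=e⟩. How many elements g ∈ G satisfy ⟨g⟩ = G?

⟨g⟩ = G would require ord(g) = |G| = 12, but the maximum element order in G is 3 < 12. So G is not cyclic and no single element generates it: the count is 0.

Answer: 0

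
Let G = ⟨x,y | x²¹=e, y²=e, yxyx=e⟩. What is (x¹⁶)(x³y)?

Compute (x¹⁶) · (x³y) by multiplying left to right and reducing via the relations at each step:
  (x¹⁶) · x³ = x¹⁹
  (x¹⁹) · y = x¹⁹y

Answer: x¹⁹y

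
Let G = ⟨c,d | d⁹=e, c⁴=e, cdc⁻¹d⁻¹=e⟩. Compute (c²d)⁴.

Compute successive powers of (c²d), reducing at each step:
  (c²d)²: (c²d) · c² = d;   d · d = d²
  (c²d)³: (d²) · c² = c²d²;   (c²d²) · d = c²d³
  (c²d)⁴: (c²d³) · c² = d³;   (d³) · d = d⁴

Answer: d⁴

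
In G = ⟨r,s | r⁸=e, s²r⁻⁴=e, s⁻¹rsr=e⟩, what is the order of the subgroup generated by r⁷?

|⟨r⁷⟩| equals the order of r⁷. Compute successive powers until reaching e:
  (r⁷)¹ = r⁷, (r⁷)² = r⁶, (r⁷)³ = r⁵, (r⁷)⁴ = r⁴, (r⁷)⁵ = r³, (r⁷)⁶ = r², (r⁷)⁷ = r, (r⁷)⁸ = e.
The smallest positive k with (r⁷)ᵏ = e is 8, so |⟨r⁷⟩| = 8.

Answer: 8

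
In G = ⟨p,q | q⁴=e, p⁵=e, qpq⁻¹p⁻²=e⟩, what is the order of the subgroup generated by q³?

|⟨q³⟩| equals the order of q³. Compute successive powers until reaching e:
  (q³)¹ = q³, (q³)² = q², (q³)³ = q, (q³)⁴ = e.
The smallest positive k with (q³)ᵏ = e is 4, so |⟨q³⟩| = 4.

Answer: 4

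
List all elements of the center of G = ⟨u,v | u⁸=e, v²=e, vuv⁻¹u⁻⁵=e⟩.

An element z ∈ Z(G) iff z commutes with every generator.
For example u² is central: (u²)·u = u³ = u·(u²); (u²)·v = u²v = v·(u²).
Whereas u ∉ Z(G) since u·v = uv ≠ u⁵v = v·u.
Checking each of the 16 elements this way gives Z(G) = {e, u², u⁴, u⁶}, of order 4.

Answer: {e, u², u⁴, u⁶}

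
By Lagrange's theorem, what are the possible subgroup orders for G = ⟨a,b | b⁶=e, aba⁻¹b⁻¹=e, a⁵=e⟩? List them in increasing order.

|G| = 30 = 2 · 3 · 5. By Lagrange's theorem the order of any subgroup divides 30; the divisors of 30 are 1, 2, 3, 5, 6, 10, 15, 30.

Answer: 1, 2, 3, 5, 6, 10, 15, 30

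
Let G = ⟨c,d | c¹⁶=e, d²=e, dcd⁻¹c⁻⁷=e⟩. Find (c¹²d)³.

Compute successive powers of (c¹²d), reducing at each step:
  (c¹²d)²: (c¹²d) · c¹² = d;   d · d = e
  (c¹²d)³: e · c¹² = c¹²;   (c¹²) · d = c¹²d

Answer: c¹²d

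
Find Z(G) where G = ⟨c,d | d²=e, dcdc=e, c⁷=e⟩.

An element z ∈ Z(G) iff z commutes with every generator.
For example e is central: e·c = c = c·e; e·d = d = d·e.
Whereas c ∉ Z(G) since c·d = cd ≠ c⁶d = d·c.
Checking each of the 14 elements this way gives Z(G) = {e}, of order 1.

Answer: {e}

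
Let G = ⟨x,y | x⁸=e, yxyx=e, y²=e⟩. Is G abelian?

x·y = xy but y·x = x⁷y, so x·y ≠ y·x and G is not abelian.

Answer: No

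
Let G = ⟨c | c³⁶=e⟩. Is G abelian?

G has a single generator, so G is cyclic and hence abelian.

Answer: Yes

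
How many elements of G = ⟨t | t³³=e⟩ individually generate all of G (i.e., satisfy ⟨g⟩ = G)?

G is cyclic of order 33. An element generates G iff its order is 33, and a cyclic group of order 33 has exactly φ(33) = 20 such elements.

Answer: 20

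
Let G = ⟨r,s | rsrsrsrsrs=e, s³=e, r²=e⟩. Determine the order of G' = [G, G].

G' = [G, G] is generated by all commutators. The generator-pair commutators are: [r, s] = rsrs².
The subgroup they normally generate is {e, r, s, s², rs, rsr, rsrs, rsrsr, s²rs²r, s²rs², s²r, rs², sr, srs, srsr, rs²rs²r, rs²rs², rs²r, s²rs, s²rsr, s²rsrs, srs²rs², srs²r, srs², rsrs², rs²rs, rs²rsr, rs²rsrs, rsrs²rs², rsrs²r, s²rs²rs, rsrs²rs, rsrs²rsr, rsrs²rsrs, s²rs²rsrs², s²rs²rsr, s²rs²rsrs, s²rsrs²rs², s²rsrs²r, s²rsrs², srsrs², srs²rs, srs²rsr, srs²rsrs, srsrs²rs², srsrs²r, srsrs²rs, rs²rsrs²rs², rs²rsrs²r, rs²rsrs², s²rsrs²rs, s²rsrs²rsr, srs²rsrs²r, srs²rsrs², rs²rsrs²rs, rs²rsrs²rsr, rsrs²rsrs²r, rsrs²rsrs², rsrs²rsrs²rs, srs²rsrs²rs}, of order 60.
Check: |G/G'| = 60/60 = 1 is the order of the abelianisation.

Answer: 60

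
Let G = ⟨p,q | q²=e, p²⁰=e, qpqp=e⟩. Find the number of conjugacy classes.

The conjugacy classes (representative and size) are:
  [e] (size 1), [p] (size 2), [p¹⁸] (size 2), [p³] (size 2), [p⁴] (size 2), [p¹⁵] (size 2), [p¹⁴] (size 2), [p⁷] (size 2), [p¹²] (size 2), [p¹¹] (size 2), [p¹⁰] (size 1), [p¹⁸q] (size 10), [p⁵q] (size 10).
Class equation: 1 + 2 + 2 + 2 + 2 + 2 + 2 + 2 + 2 + 2 + 1 + 10 + 10 = 40 = |G|. So G has 13 conjugacy classes.

Answer: 13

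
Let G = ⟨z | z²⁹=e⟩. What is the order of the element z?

Compute successive powers until reaching e:
  z¹ = z, z² = z², z³ = z³, z⁴ = z⁴, z⁵ = z⁵, z⁶ = z⁶, z⁷ = z⁷, z⁸ = z⁸, z⁹ = z⁹, z¹⁰ = z¹⁰, z¹¹ = z¹¹, z¹² = z¹², z¹³ = z¹³, z¹⁴ = z¹⁴, z¹⁵ = z¹⁵, z¹⁶ = z¹⁶, z¹⁷ = z¹⁷, z¹⁸ = z¹⁸, z¹⁹ = z¹⁹, z²⁰ = z²⁰, z²¹ = z²¹, z²² = z²², z²³ = z²³, z²⁴ = z²⁴, z²⁵ = z²⁵, z²⁶ = z²⁶, z²⁷ = z²⁷, z²⁸ = z²⁸, z²⁹ = e.
The smallest positive k with zᵏ = e is 29.

Answer: 29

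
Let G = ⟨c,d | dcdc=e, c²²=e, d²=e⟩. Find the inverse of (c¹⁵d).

The order of (c¹⁵d) is 2 (smallest k with (c¹⁵d)ᵏ = e), so (c¹⁵d)⁻¹ = (c¹⁵d)¹ = c¹⁵d.
Check: (c¹⁵d) · (c¹⁵d) → (c¹⁵d) · c¹⁵ = d;   d · d = e, giving e as required.

Answer: c¹⁵d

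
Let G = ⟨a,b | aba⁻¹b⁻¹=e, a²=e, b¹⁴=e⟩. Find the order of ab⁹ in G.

Compute successive powers until reaching e:
  (ab⁹)¹ = ab⁹, (ab⁹)² = b⁴, (ab⁹)³ = ab¹³, (ab⁹)⁴ = b⁸, (ab⁹)⁵ = ab³, (ab⁹)⁶ = b¹², (ab⁹)⁷ = ab⁷, (ab⁹)⁸ = b², (ab⁹)⁹ = ab¹¹, (ab⁹)¹⁰ = b⁶, (ab⁹)¹¹ = ab, (ab⁹)¹² = b¹⁰, (ab⁹)¹³ = ab⁵, (ab⁹)¹⁴ = e.
The smallest positive k with (ab⁹)ᵏ = e is 14.

Answer: 14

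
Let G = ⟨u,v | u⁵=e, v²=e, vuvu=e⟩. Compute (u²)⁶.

Compute successive powers of (u²), reducing at each step:
  (u²)²: (u²) · u² = u⁴
  (u²)³: (u⁴) · u² = u
  (u²)⁴: u · u² = u³
  (u²)⁵: (u³) · u² = e
  (u²)⁶: e · u² = u²

Answer: u²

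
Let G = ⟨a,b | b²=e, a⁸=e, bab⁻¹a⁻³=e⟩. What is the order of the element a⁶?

Compute successive powers until reaching e:
  (a⁶)¹ = a⁶, (a⁶)² = a⁴, (a⁶)³ = a², (a⁶)⁴ = e.
The smallest positive k with (a⁶)ᵏ = e is 4.

Answer: 4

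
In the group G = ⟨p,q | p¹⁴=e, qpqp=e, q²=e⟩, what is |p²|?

Compute successive powers until reaching e:
  (p²)¹ = p², (p²)² = p⁴, (p²)³ = p⁶, (p²)⁴ = p⁸, (p²)⁵ = p¹⁰, (p²)⁶ = p¹², (p²)⁷ = e.
The smallest positive k with (p²)ᵏ = e is 7.

Answer: 7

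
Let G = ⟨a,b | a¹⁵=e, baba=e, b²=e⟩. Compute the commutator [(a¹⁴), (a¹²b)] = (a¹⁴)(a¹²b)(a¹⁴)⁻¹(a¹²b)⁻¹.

[(a¹⁴), (a¹²b)] = (a¹⁴)·(a¹²b)·(a¹⁴)⁻¹·(a¹²b)⁻¹.
  (a¹⁴) · (a¹²b) = a¹¹b
  (a¹¹b) · a = a¹⁰b
  (a¹⁰b) · (a¹²b) = a¹³

Answer: a¹³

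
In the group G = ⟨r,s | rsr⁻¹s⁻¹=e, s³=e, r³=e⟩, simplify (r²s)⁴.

Compute successive powers of (r²s), reducing at each step:
  (r²s)²: (r²s) · r² = rs;   (rs) · s = rs²
  (r²s)³: (rs²) · r² = s²;   (s²) · s = e
  (r²s)⁴: e · r² = r²;   (r²) · s = r²s

Answer: r²s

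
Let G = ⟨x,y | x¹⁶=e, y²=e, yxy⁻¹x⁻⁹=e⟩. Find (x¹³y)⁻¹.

The order of (x¹³y) is 16 (smallest k with (x¹³y)ᵏ = e), so (x¹³y)⁻¹ = (x¹³y)¹⁵ = x¹¹y.
Check: (x¹³y) · (x¹¹y) → (x¹³y) · x¹¹ = y;   y · y = e, giving e as required.

Answer: x¹¹y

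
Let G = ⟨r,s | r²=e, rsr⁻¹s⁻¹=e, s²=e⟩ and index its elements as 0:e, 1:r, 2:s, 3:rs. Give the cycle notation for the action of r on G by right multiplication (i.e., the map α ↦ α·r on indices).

(0 1)(2 3)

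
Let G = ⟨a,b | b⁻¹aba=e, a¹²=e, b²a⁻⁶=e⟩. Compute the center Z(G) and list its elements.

An element z ∈ Z(G) iff z commutes with every generator.
For example a⁶ is central: (a⁶)·a = a⁷ = a·(a⁶); (a⁶)·b = b⁻¹ = b·(a⁶).
Whereas a ∉ Z(G) since a·b = ab ≠ a⁵b⁻¹ = b·a.
Checking each of the 24 elements this way gives Z(G) = {e, a⁶}, of order 2.

Answer: {e, a⁶}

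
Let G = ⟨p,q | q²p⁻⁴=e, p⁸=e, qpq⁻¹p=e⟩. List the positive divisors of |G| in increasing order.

|G| = 16 = 2⁴. By Lagrange's theorem the order of any subgroup divides 16; the divisors of 16 are 1, 2, 4, 8, 16.

Answer: 1, 2, 4, 8, 16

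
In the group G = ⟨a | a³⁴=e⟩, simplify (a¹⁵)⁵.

Compute successive powers of (a¹⁵), reducing at each step:
  (a¹⁵)²: (a¹⁵) · a¹⁵ = a³⁰
  (a¹⁵)³: (a³⁰) · a¹⁵ = a¹¹
  (a¹⁵)⁴: (a¹¹) · a¹⁵ = a²⁶
  (a¹⁵)⁵: (a²⁶) · a¹⁵ = a⁷

Answer: a⁷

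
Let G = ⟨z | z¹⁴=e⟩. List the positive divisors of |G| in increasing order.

|G| = 14 = 2 · 7. By Lagrange's theorem the order of any subgroup divides 14; the divisors of 14 are 1, 2, 7, 14.

Answer: 1, 2, 7, 14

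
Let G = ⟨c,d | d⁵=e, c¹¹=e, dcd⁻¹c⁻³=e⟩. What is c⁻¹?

The order of c is 11 (smallest k with cᵏ = e), so c⁻¹ = c¹⁰ = c¹⁰.
Check: c · (c¹⁰) → c · c¹⁰ = e, giving e as required.

Answer: c¹⁰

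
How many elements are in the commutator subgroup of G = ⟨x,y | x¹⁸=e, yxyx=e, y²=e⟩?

G' = [G, G] is generated by all commutators. The generator-pair commutators are: [x, y] = x².
The subgroup they normally generate is {e, x², x⁴, x⁶, x⁸, x¹⁰, x¹², x¹⁴, x¹⁶}, of order 9.
Check: |G/G'| = 36/9 = 4 is the order of the abelianisation.

Answer: 9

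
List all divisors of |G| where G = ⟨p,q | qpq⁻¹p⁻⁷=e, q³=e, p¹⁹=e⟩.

|G| = 57 = 3 · 19. By Lagrange's theorem the order of any subgroup divides 57; the divisors of 57 are 1, 3, 19, 57.

Answer: 1, 3, 19, 57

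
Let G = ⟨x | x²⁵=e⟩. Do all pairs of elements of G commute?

G has a single generator, so G is cyclic and hence abelian.

Answer: Yes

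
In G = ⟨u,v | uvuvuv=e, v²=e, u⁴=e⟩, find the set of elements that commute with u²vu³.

⟨u²vu³⟩ ⊆ C_G(u²vu³) since powers of u²vu³ commute with u²vu³; so |C_G(u²vu³)| ≥ |⟨u²vu³⟩| = 3.
By orbit–stabilizer, |C_G(u²vu³)| = |G| / |conj. class of u²vu³| = 24 / 8 = 3.
The 3 elements commuting with u²vu³ are {e, u²vu³, uvu²}.

Answer: {e, u²vu³, uvu²}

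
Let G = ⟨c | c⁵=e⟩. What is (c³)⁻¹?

The order of (c³) is 5 (smallest k with (c³)ᵏ = e), so (c³)⁻¹ = (c³)⁴ = c².
Check: (c³) · (c²) → (c³) · c² = e, giving e as required.

Answer: c²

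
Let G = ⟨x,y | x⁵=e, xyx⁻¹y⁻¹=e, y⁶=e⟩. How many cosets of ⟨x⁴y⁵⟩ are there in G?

First find ord(x⁴y⁵) by computing successive powers:
  (x⁴y⁵)¹ = x⁴y⁵, (x⁴y⁵)² = x³y⁴, (x⁴y⁵)³ = x²y³, (x⁴y⁵)⁴ = xy², (x⁴y⁵)⁵ = y, (x⁴y⁵)⁶ = x⁴, (x⁴y⁵)⁷ = x³y⁵, (x⁴y⁵)⁸ = x²y⁴, (x⁴y⁵)⁹ = xy³, (x⁴y⁵)¹⁰ = y², (x⁴y⁵)¹¹ = x⁴y, (x⁴y⁵)¹² = x³, (x⁴y⁵)¹³ = x²y⁵, (x⁴y⁵)¹⁴ = xy⁴, (x⁴y⁵)¹⁵ = y³, (x⁴y⁵)¹⁶ = x⁴y², (x⁴y⁵)¹⁷ = x³y, (x⁴y⁵)¹⁸ = x², (x⁴y⁵)¹⁹ = xy⁵, (x⁴y⁵)²⁰ = y⁴, (x⁴y⁵)²¹ = x⁴y³, (x⁴y⁵)²² = x³y², (x⁴y⁵)²³ = x²y, (x⁴y⁵)²⁴ = x, (x⁴y⁵)²⁵ = y⁵, (x⁴y⁵)²⁶ = x⁴y⁴, (x⁴y⁵)²⁷ = x³y³, (x⁴y⁵)²⁸ = x²y², (x⁴y⁵)²⁹ = xy, (x⁴y⁵)³⁰ = e.
So |⟨x⁴y⁵⟩| = ord(x⁴y⁵) = 30. With |G| = 30, by Lagrange [G : ⟨x⁴y⁵⟩] = 30/30 = 1.

Answer: 1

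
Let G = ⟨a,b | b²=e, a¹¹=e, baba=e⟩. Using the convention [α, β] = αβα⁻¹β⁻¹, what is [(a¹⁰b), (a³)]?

[(a¹⁰b), (a³)] = (a¹⁰b)·(a³)·(a¹⁰b)⁻¹·(a³)⁻¹.
  (a¹⁰b) · (a³) = a⁷b
  (a⁷b) · (a¹⁰b) = a⁸
  (a⁸) · (a⁸) = a⁵

Answer: a⁵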